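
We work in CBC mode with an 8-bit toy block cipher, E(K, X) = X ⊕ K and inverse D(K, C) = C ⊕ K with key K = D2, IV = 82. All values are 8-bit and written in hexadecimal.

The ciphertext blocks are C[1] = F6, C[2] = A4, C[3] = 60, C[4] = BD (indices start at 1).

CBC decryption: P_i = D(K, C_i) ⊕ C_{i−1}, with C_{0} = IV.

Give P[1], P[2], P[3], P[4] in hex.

P[1]: D(K, F6) = 24; 24 ⊕ 82 = A6.
P[2]: D(K, A4) = 76; 76 ⊕ F6 = 80.
P[3]: D(K, 60) = B2; B2 ⊕ A4 = 16.
P[4]: D(K, BD) = 6F; 6F ⊕ 60 = 0F.

P[1] = A6, P[2] = 80, P[3] = 16, P[4] = 0F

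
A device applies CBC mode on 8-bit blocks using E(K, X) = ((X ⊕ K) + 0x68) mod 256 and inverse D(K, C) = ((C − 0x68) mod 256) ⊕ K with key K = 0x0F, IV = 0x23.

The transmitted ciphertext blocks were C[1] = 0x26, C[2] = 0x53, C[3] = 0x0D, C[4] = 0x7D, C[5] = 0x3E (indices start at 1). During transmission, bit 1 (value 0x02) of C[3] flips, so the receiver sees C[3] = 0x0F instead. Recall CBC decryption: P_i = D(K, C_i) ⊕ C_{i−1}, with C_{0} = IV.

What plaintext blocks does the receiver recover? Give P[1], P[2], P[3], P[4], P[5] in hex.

Only C[3] changed, to 0x0F. In CBC, a change in C_i garbles P_i and flips the same bit in P_{i+1}. Decrypting the received ciphertext:
P[1]: D(K, 0x26) = 0xB1; 0xB1 ⊕ 0x23 = 0x92.
P[2]: D(K, 0x53) = 0xE4; 0xE4 ⊕ 0x26 = 0xC2.
P[3]: D(K, 0x0F) = 0xA8; 0xA8 ⊕ 0x53 = 0xFB.
P[4]: D(K, 0x7D) = 0x1A; 0x1A ⊕ 0x0F = 0x15.
P[5]: D(K, 0x3E) = 0xD9; 0xD9 ⊕ 0x7D = 0xA4.
Blocks that differ from the original plaintext: P[3], P[4].

P[1] = 0x92, P[2] = 0xC2, P[3] = 0xFB, P[4] = 0x15, P[5] = 0xA4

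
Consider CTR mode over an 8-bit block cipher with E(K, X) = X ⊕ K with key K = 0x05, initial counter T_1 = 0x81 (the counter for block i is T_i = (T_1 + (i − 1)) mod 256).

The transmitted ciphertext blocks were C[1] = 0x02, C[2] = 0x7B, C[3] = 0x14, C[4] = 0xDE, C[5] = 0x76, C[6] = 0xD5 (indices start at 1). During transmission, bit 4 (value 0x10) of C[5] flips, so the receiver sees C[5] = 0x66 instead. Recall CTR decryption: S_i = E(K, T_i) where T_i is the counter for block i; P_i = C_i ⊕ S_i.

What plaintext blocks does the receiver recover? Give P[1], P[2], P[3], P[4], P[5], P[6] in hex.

Only C[5] changed, to 0x66. In CTR, a change in C_i flips the same bit in P_i only; the keystream is unaffected. Decrypting the received ciphertext:
P[1]: T = 0x81, S = E(K, T) = 0x84; 0x02 ⊕ 0x84 = 0x86.
P[2]: T = 0x82, S = E(K, T) = 0x87; 0x7B ⊕ 0x87 = 0xFC.
P[3]: T = 0x83, S = E(K, T) = 0x86; 0x14 ⊕ 0x86 = 0x92.
P[4]: T = 0x84, S = E(K, T) = 0x81; 0xDE ⊕ 0x81 = 0x5F.
P[5]: T = 0x85, S = E(K, T) = 0x80; 0x66 ⊕ 0x80 = 0xE6.
P[6]: T = 0x86, S = E(K, T) = 0x83; 0xD5 ⊕ 0x83 = 0x56.
Blocks that differ from the original plaintext: P[5].

P[1] = 0x86, P[2] = 0xFC, P[3] = 0x92, P[4] = 0x5F, P[5] = 0xE6, P[6] = 0x56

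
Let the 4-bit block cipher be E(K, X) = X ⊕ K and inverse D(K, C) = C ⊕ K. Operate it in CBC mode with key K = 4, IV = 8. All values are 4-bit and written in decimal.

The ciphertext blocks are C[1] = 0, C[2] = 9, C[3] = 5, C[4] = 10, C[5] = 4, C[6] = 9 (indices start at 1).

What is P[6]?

P[6] = 9

CBC decryption: P_i = D(K, C_i) ⊕ C_{i−1}, with C_{0} = IV.
P[6]: D(K, 9) = 13; 13 ⊕ 4 = 9.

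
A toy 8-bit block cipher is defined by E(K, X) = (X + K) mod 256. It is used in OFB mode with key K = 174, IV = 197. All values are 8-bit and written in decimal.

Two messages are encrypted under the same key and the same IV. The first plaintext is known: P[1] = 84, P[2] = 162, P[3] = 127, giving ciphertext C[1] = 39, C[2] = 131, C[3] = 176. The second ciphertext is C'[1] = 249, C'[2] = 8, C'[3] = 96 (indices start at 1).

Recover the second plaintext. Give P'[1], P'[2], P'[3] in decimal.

P'[1] = 138, P'[2] = 41, P'[3] = 175

In OFB with a reused IV, both messages share the same keystream S_i, so C_i ⊕ C'_i = P_i ⊕ P'_i and thus P'_i = P_i ⊕ C_i ⊕ C'_i.
P'[1]: 84 ⊕ 39 ⊕ 249 = 138.
P'[2]: 162 ⊕ 131 ⊕ 8 = 41.
P'[3]: 127 ⊕ 176 ⊕ 96 = 175.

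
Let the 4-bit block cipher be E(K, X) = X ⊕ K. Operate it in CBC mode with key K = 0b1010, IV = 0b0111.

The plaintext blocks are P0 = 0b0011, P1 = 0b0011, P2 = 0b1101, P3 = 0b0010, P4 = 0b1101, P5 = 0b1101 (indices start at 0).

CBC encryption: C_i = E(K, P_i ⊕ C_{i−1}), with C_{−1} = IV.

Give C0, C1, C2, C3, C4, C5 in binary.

C0: P0 ⊕ 0b0111 = 0b0100; E(K, 0b0100) = 0b1110.
C1: P1 ⊕ 0b1110 = 0b1101; E(K, 0b1101) = 0b0111.
C2: P2 ⊕ 0b0111 = 0b1010; E(K, 0b1010) = 0b0000.
C3: P3 ⊕ 0b0000 = 0b0010; E(K, 0b0010) = 0b1000.
C4: P4 ⊕ 0b1000 = 0b0101; E(K, 0b0101) = 0b1111.
C5: P5 ⊕ 0b1111 = 0b0010; E(K, 0b0010) = 0b1000.

C0 = 0b1110, C1 = 0b0111, C2 = 0b0000, C3 = 0b1000, C4 = 0b1111, C5 = 0b1000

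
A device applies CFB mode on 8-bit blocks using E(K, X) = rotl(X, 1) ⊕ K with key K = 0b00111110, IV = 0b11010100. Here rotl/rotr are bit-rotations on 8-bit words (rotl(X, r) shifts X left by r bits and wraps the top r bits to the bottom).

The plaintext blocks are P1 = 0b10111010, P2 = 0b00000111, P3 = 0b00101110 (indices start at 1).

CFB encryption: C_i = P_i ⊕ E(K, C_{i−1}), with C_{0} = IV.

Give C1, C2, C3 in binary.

C1: E(K, 0b11010100) = 0b10010111; 0b10111010 ⊕ 0b10010111 = 0b00101101.
C2: E(K, 0b00101101) = 0b01100100; 0b00000111 ⊕ 0b01100100 = 0b01100011.
C3: E(K, 0b01100011) = 0b11111000; 0b00101110 ⊕ 0b11111000 = 0b11010110.

C1 = 0b00101101, C2 = 0b01100011, C3 = 0b11010110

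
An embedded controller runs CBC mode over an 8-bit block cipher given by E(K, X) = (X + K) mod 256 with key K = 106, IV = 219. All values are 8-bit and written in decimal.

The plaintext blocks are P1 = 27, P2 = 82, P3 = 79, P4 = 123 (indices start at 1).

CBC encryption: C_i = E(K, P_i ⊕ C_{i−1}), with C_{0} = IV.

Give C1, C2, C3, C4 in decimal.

C1: P1 ⊕ 219 = 192; E(K, 192) = 42.
C2: P2 ⊕ 42 = 120; E(K, 120) = 226.
C3: P3 ⊕ 226 = 173; E(K, 173) = 23.
C4: P4 ⊕ 23 = 108; E(K, 108) = 214.

C1 = 42, C2 = 226, C3 = 23, C4 = 214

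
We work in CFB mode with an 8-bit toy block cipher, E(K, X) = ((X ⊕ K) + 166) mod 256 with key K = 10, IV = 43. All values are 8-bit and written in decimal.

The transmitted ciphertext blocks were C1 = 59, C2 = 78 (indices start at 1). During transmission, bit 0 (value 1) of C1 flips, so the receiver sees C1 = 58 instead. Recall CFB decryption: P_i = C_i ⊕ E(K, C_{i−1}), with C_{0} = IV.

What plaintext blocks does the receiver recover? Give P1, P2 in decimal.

P1 = 253, P2 = 152

Only C1 changed, to 58. In CFB, a change in C_i flips the same bit in P_i and garbles P_{i+1}. Decrypting the received ciphertext:
P1: E(K, 43) = 199; 58 ⊕ 199 = 253.
P2: E(K, 58) = 214; 78 ⊕ 214 = 152.
Blocks that differ from the original plaintext: P1, P2.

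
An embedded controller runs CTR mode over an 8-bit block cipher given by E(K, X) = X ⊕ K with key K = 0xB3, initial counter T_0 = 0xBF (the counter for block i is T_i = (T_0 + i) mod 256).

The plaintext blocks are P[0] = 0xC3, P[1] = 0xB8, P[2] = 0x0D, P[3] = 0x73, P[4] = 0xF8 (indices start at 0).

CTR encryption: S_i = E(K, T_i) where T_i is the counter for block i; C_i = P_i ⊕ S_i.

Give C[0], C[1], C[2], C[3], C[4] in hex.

C[0] = 0xCF, C[1] = 0xCB, C[2] = 0x7F, C[3] = 0x02, C[4] = 0x88

C[0]: T = 0xBF, S = E(K, T) = 0x0C; 0xC3 ⊕ 0x0C = 0xCF.
C[1]: T = 0xC0, S = E(K, T) = 0x73; 0xB8 ⊕ 0x73 = 0xCB.
C[2]: T = 0xC1, S = E(K, T) = 0x72; 0x0D ⊕ 0x72 = 0x7F.
C[3]: T = 0xC2, S = E(K, T) = 0x71; 0x73 ⊕ 0x71 = 0x02.
C[4]: T = 0xC3, S = E(K, T) = 0x70; 0xF8 ⊕ 0x70 = 0x88.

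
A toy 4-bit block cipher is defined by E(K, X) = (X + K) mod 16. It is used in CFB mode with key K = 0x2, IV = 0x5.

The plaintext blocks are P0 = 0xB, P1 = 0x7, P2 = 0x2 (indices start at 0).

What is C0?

CFB encryption: C_i = P_i ⊕ E(K, C_{i−1}), with C_{−1} = IV.
C0: E(K, 0x5) = 0x7; 0xB ⊕ 0x7 = 0xC.

C0 = 0xC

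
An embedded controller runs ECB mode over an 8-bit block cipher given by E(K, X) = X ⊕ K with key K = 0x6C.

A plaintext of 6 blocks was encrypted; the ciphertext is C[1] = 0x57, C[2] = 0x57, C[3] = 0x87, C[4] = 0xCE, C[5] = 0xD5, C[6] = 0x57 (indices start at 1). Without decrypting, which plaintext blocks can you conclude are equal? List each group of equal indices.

ECB encrypts each block independently with the same key, so equal ciphertext blocks imply equal plaintext blocks.
C[1] = C[2] = C[6] = 0x57, so P[1] = P[2] = P[6].

P[1] = P[2] = P[6]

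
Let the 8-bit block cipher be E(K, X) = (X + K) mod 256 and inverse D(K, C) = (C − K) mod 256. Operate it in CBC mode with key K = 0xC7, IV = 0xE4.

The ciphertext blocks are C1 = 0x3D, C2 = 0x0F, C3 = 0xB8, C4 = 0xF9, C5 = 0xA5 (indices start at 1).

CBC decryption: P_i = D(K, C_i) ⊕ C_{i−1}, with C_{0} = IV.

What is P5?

P5: D(K, 0xA5) = 0xDE; 0xDE ⊕ 0xF9 = 0x27.

P5 = 0x27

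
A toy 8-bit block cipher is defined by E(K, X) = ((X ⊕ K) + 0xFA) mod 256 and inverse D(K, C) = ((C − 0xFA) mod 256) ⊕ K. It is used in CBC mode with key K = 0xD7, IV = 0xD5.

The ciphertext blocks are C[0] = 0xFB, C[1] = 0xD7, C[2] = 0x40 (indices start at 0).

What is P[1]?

CBC decryption: P_i = D(K, C_i) ⊕ C_{i−1}, with C_{−1} = IV.
P[1]: D(K, 0xD7) = 0x0A; 0x0A ⊕ 0xFB = 0xF1.

P[1] = 0xF1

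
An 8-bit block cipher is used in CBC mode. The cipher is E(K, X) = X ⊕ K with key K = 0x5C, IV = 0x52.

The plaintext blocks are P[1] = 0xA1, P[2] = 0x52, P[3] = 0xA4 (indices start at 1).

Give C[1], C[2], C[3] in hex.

CBC encryption: C_i = E(K, P_i ⊕ C_{i−1}), with C_{0} = IV.
C[1]: P[1] ⊕ 0x52 = 0xF3; E(K, 0xF3) = 0xAF.
C[2]: P[2] ⊕ 0xAF = 0xFD; E(K, 0xFD) = 0xA1.
C[3]: P[3] ⊕ 0xA1 = 0x05; E(K, 0x05) = 0x59.

C[1] = 0xAF, C[2] = 0xA1, C[3] = 0x59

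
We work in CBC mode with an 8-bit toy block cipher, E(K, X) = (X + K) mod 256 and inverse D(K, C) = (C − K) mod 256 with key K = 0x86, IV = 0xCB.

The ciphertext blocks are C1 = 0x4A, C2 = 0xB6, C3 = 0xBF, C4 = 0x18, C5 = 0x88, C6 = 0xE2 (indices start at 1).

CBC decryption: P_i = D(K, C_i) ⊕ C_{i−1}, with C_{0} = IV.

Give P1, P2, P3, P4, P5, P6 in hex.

P1 = 0x0F, P2 = 0x7A, P3 = 0x8F, P4 = 0x2D, P5 = 0x1A, P6 = 0xD4

P1: D(K, 0x4A) = 0xC4; 0xC4 ⊕ 0xCB = 0x0F.
P2: D(K, 0xB6) = 0x30; 0x30 ⊕ 0x4A = 0x7A.
P3: D(K, 0xBF) = 0x39; 0x39 ⊕ 0xB6 = 0x8F.
P4: D(K, 0x18) = 0x92; 0x92 ⊕ 0xBF = 0x2D.
P5: D(K, 0x88) = 0x02; 0x02 ⊕ 0x18 = 0x1A.
P6: D(K, 0xE2) = 0x5C; 0x5C ⊕ 0x88 = 0xD4.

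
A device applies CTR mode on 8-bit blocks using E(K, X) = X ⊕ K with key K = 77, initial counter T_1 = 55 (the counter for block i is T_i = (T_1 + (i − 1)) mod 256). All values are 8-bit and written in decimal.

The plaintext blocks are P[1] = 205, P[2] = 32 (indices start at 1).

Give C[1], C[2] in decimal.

CTR encryption: S_i = E(K, T_i) where T_i is the counter for block i; C_i = P_i ⊕ S_i.
C[1]: T = 55, S = E(K, T) = 122; 205 ⊕ 122 = 183.
C[2]: T = 56, S = E(K, T) = 117; 32 ⊕ 117 = 85.

C[1] = 183, C[2] = 85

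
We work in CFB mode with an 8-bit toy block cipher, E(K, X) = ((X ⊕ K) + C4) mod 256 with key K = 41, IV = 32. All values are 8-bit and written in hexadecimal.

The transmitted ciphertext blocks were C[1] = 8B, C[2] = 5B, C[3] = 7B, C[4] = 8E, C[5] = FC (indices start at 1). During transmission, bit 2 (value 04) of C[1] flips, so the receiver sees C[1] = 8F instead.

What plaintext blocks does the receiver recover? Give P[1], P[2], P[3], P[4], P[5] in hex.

CFB decryption: P_i = C_i ⊕ E(K, C_{i−1}), with C_{0} = IV.
Only C[1] changed, to 8F. In CFB, a change in C_i flips the same bit in P_i and garbles P_{i+1}. Decrypting the received ciphertext:
P[1]: E(K, 32) = 37; 8F ⊕ 37 = B8.
P[2]: E(K, 8F) = 92; 5B ⊕ 92 = C9.
P[3]: E(K, 5B) = DE; 7B ⊕ DE = A5.
P[4]: E(K, 7B) = FE; 8E ⊕ FE = 70.
P[5]: E(K, 8E) = 93; FC ⊕ 93 = 6F.
Blocks that differ from the original plaintext: P[1], P[2].

P[1] = B8, P[2] = C9, P[3] = A5, P[4] = 70, P[5] = 6F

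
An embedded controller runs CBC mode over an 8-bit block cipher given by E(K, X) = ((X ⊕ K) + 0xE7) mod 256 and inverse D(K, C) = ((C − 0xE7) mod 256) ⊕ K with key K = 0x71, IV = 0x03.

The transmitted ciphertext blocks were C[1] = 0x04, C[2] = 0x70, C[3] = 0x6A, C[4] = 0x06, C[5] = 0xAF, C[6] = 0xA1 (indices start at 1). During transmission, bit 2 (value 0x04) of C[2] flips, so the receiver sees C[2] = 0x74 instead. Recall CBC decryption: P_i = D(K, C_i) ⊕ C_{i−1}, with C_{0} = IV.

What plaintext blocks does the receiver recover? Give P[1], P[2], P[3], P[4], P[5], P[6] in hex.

P[1] = 0x6F, P[2] = 0xF8, P[3] = 0x86, P[4] = 0x04, P[5] = 0xBF, P[6] = 0x64

Only C[2] changed, to 0x74. In CBC, a change in C_i garbles P_i and flips the same bit in P_{i+1}. Decrypting the received ciphertext:
P[1]: D(K, 0x04) = 0x6C; 0x6C ⊕ 0x03 = 0x6F.
P[2]: D(K, 0x74) = 0xFC; 0xFC ⊕ 0x04 = 0xF8.
P[3]: D(K, 0x6A) = 0xF2; 0xF2 ⊕ 0x74 = 0x86.
P[4]: D(K, 0x06) = 0x6E; 0x6E ⊕ 0x6A = 0x04.
P[5]: D(K, 0xAF) = 0xB9; 0xB9 ⊕ 0x06 = 0xBF.
P[6]: D(K, 0xA1) = 0xCB; 0xCB ⊕ 0xAF = 0x64.
Blocks that differ from the original plaintext: P[2], P[3].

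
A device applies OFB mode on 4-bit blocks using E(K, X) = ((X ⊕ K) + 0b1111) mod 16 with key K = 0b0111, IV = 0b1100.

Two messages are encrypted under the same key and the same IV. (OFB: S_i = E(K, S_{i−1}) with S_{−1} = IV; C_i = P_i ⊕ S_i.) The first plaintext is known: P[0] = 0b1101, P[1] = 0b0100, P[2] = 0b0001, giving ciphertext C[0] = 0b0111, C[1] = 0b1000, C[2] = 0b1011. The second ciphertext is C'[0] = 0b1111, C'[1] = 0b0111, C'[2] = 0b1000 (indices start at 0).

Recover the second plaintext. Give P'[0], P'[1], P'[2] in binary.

In OFB with a reused IV, both messages share the same keystream S_i, so C_i ⊕ C'_i = P_i ⊕ P'_i and thus P'_i = P_i ⊕ C_i ⊕ C'_i.
P'[0]: 0b1101 ⊕ 0b0111 ⊕ 0b1111 = 0b0101.
P'[1]: 0b0100 ⊕ 0b1000 ⊕ 0b0111 = 0b1011.
P'[2]: 0b0001 ⊕ 0b1011 ⊕ 0b1000 = 0b0010.

P'[0] = 0b0101, P'[1] = 0b1011, P'[2] = 0b0010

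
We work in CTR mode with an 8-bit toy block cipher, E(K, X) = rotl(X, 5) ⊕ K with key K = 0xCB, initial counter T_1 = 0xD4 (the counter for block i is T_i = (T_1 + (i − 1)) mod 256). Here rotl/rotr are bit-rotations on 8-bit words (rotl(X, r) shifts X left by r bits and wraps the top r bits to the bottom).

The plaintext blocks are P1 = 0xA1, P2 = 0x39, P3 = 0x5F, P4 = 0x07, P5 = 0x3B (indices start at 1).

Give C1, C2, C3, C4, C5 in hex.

CTR encryption: S_i = E(K, T_i) where T_i is the counter for block i; C_i = P_i ⊕ S_i.
C1: T = 0xD4, S = E(K, T) = 0x51; 0xA1 ⊕ 0x51 = 0xF0.
C2: T = 0xD5, S = E(K, T) = 0x71; 0x39 ⊕ 0x71 = 0x48.
C3: T = 0xD6, S = E(K, T) = 0x11; 0x5F ⊕ 0x11 = 0x4E.
C4: T = 0xD7, S = E(K, T) = 0x31; 0x07 ⊕ 0x31 = 0x36.
C5: T = 0xD8, S = E(K, T) = 0xD0; 0x3B ⊕ 0xD0 = 0xEB.

C1 = 0xF0, C2 = 0x48, C3 = 0x4E, C4 = 0x36, C5 = 0xEB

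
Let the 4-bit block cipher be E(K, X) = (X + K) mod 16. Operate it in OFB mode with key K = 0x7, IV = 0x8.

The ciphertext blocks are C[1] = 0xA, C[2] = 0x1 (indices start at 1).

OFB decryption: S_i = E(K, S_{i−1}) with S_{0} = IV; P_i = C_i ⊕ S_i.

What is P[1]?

P[1] = 0x5

P[1]: S = E(K, 0x8) = 0xF; 0xA ⊕ 0xF = 0x5.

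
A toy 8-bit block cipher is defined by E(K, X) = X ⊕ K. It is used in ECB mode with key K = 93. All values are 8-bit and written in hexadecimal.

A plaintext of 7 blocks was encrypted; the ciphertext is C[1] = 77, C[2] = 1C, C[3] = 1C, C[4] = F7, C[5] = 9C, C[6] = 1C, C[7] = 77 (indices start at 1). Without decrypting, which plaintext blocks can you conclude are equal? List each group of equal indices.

P[1] = P[7]; P[2] = P[3] = P[6]

ECB encrypts each block independently with the same key, so equal ciphertext blocks imply equal plaintext blocks.
C[1] = C[7] = 77, so P[1] = P[7].
C[2] = C[3] = C[6] = 1C, so P[2] = P[3] = P[6].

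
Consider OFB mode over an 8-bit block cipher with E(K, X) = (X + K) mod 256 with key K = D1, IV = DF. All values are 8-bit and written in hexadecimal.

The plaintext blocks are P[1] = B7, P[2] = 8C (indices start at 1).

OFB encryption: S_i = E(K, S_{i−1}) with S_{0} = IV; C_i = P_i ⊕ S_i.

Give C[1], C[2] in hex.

C[1]: S = E(K, DF) = B0; B7 ⊕ B0 = 07.
C[2]: S = E(K, B0) = 81; 8C ⊕ 81 = 0D.

C[1] = 07, C[2] = 0D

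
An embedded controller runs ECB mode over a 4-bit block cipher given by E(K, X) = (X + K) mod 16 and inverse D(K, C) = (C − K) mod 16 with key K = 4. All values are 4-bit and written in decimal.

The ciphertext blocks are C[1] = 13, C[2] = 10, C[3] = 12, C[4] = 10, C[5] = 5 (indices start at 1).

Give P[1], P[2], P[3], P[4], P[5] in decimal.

P[1] = 9, P[2] = 6, P[3] = 8, P[4] = 6, P[5] = 1

ECB decryption: P_i = D(K, C_i).
P[1]: D(K, 13) = 9.
P[2]: D(K, 10) = 6.
P[3]: D(K, 12) = 8.
P[4]: D(K, 10) = 6.
P[5]: D(K, 5) = 1.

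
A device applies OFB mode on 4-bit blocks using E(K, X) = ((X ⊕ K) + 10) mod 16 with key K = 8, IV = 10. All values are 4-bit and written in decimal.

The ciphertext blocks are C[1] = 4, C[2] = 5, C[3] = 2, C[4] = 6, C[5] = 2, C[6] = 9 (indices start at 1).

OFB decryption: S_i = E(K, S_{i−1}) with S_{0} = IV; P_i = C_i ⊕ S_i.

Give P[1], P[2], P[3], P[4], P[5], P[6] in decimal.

P[1]: S = E(K, 10) = 12; 4 ⊕ 12 = 8.
P[2]: S = E(K, 12) = 14; 5 ⊕ 14 = 11.
P[3]: S = E(K, 14) = 0; 2 ⊕ 0 = 2.
P[4]: S = E(K, 0) = 2; 6 ⊕ 2 = 4.
P[5]: S = E(K, 2) = 4; 2 ⊕ 4 = 6.
P[6]: S = E(K, 4) = 6; 9 ⊕ 6 = 15.

P[1] = 8, P[2] = 11, P[3] = 2, P[4] = 4, P[5] = 6, P[6] = 15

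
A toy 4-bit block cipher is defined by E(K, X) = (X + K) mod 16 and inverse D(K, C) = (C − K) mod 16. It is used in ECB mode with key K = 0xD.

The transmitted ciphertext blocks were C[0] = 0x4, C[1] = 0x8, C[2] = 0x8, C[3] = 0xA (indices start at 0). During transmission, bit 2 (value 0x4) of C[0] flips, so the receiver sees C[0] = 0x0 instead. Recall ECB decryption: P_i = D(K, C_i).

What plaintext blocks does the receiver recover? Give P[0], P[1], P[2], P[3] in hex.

Only C[0] changed, to 0x0. In ECB, a change in C_i affects only P_i. Decrypting the received ciphertext:
P[0]: D(K, 0x0) = 0x3.
P[1]: D(K, 0x8) = 0xB.
P[2]: D(K, 0x8) = 0xB.
P[3]: D(K, 0xA) = 0xD.
Blocks that differ from the original plaintext: P[0].

P[0] = 0x3, P[1] = 0xB, P[2] = 0xB, P[3] = 0xD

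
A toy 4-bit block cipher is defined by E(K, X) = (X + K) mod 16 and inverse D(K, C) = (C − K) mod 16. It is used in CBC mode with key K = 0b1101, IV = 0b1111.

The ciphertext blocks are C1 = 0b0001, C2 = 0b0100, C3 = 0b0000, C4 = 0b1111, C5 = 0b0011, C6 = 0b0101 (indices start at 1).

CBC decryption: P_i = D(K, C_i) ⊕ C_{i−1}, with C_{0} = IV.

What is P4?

P4 = 0b0010

P4: D(K, 0b1111) = 0b0010; 0b0010 ⊕ 0b0000 = 0b0010.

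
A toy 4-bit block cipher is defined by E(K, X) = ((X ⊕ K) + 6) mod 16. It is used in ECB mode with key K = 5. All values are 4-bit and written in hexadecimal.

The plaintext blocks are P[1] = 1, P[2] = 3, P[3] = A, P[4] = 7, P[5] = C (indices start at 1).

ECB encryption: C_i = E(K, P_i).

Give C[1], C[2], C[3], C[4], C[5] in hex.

C[1]: E(K, 1) = A.
C[2]: E(K, 3) = C.
C[3]: E(K, A) = 5.
C[4]: E(K, 7) = 8.
C[5]: E(K, C) = F.

C[1] = A, C[2] = C, C[3] = 5, C[4] = 8, C[5] = F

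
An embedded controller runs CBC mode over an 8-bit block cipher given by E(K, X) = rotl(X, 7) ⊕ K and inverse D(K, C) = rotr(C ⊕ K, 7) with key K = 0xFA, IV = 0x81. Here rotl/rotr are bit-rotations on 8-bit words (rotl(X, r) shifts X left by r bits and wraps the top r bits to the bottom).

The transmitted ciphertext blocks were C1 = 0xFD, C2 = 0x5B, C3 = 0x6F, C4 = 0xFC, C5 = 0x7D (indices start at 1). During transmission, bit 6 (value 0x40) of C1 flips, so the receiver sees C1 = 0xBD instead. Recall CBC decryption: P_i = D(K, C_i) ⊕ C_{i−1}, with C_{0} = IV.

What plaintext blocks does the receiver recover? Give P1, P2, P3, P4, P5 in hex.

Only C1 changed, to 0xBD. In CBC, a change in C_i garbles P_i and flips the same bit in P_{i+1}. Decrypting the received ciphertext:
P1: D(K, 0xBD) = 0x8E; 0x8E ⊕ 0x81 = 0x0F.
P2: D(K, 0x5B) = 0x43; 0x43 ⊕ 0xBD = 0xFE.
P3: D(K, 0x6F) = 0x2B; 0x2B ⊕ 0x5B = 0x70.
P4: D(K, 0xFC) = 0x0C; 0x0C ⊕ 0x6F = 0x63.
P5: D(K, 0x7D) = 0x0F; 0x0F ⊕ 0xFC = 0xF3.
Blocks that differ from the original plaintext: P1, P2.

P1 = 0x0F, P2 = 0xFE, P3 = 0x70, P4 = 0x63, P5 = 0xF3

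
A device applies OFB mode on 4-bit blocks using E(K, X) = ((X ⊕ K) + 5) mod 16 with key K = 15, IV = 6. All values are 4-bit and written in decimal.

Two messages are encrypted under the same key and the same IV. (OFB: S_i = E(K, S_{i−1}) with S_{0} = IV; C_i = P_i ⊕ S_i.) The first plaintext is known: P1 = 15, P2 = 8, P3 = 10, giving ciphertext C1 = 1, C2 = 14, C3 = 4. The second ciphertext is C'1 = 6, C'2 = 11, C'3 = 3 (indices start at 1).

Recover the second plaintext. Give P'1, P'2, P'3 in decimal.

In OFB with a reused IV, both messages share the same keystream S_i, so C_i ⊕ C'_i = P_i ⊕ P'_i and thus P'_i = P_i ⊕ C_i ⊕ C'_i.
P'1: 15 ⊕ 1 ⊕ 6 = 8.
P'2: 8 ⊕ 14 ⊕ 11 = 13.
P'3: 10 ⊕ 4 ⊕ 3 = 13.

P'1 = 8, P'2 = 13, P'3 = 13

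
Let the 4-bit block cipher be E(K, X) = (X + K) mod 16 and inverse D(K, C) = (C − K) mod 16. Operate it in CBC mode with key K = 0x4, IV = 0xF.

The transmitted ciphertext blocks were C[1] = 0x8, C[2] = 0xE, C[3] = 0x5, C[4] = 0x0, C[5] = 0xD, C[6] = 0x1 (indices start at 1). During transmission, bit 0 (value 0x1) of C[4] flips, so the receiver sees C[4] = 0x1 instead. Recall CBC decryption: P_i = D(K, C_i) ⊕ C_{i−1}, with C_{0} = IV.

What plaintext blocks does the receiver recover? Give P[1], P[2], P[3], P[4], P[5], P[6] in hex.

Only C[4] changed, to 0x1. In CBC, a change in C_i garbles P_i and flips the same bit in P_{i+1}. Decrypting the received ciphertext:
P[1]: D(K, 0x8) = 0x4; 0x4 ⊕ 0xF = 0xB.
P[2]: D(K, 0xE) = 0xA; 0xA ⊕ 0x8 = 0x2.
P[3]: D(K, 0x5) = 0x1; 0x1 ⊕ 0xE = 0xF.
P[4]: D(K, 0x1) = 0xD; 0xD ⊕ 0x5 = 0x8.
P[5]: D(K, 0xD) = 0x9; 0x9 ⊕ 0x1 = 0x8.
P[6]: D(K, 0x1) = 0xD; 0xD ⊕ 0xD = 0x0.
Blocks that differ from the original plaintext: P[4], P[5].

P[1] = 0xB, P[2] = 0x2, P[3] = 0xF, P[4] = 0x8, P[5] = 0x8, P[6] = 0x0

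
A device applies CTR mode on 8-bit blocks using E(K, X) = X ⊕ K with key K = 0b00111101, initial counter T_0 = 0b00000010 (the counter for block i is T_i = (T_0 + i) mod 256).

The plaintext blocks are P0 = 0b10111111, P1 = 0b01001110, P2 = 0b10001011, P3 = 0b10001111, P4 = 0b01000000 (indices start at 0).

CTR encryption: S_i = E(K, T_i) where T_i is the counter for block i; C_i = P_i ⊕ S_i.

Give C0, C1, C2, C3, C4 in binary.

C0: T = 0b00000010, S = E(K, T) = 0b00111111; 0b10111111 ⊕ 0b00111111 = 0b10000000.
C1: T = 0b00000011, S = E(K, T) = 0b00111110; 0b01001110 ⊕ 0b00111110 = 0b01110000.
C2: T = 0b00000100, S = E(K, T) = 0b00111001; 0b10001011 ⊕ 0b00111001 = 0b10110010.
C3: T = 0b00000101, S = E(K, T) = 0b00111000; 0b10001111 ⊕ 0b00111000 = 0b10110111.
C4: T = 0b00000110, S = E(K, T) = 0b00111011; 0b01000000 ⊕ 0b00111011 = 0b01111011.

C0 = 0b10000000, C1 = 0b01110000, C2 = 0b10110010, C3 = 0b10110111, C4 = 0b01111011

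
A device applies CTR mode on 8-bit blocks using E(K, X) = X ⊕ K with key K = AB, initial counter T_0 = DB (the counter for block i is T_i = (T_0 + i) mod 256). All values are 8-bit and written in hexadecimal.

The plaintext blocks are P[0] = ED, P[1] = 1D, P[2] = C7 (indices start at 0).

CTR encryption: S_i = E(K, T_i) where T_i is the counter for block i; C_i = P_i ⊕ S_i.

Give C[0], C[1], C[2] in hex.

C[0]: T = DB, S = E(K, T) = 70; ED ⊕ 70 = 9D.
C[1]: T = DC, S = E(K, T) = 77; 1D ⊕ 77 = 6A.
C[2]: T = DD, S = E(K, T) = 76; C7 ⊕ 76 = B1.

C[0] = 9D, C[1] = 6A, C[2] = B1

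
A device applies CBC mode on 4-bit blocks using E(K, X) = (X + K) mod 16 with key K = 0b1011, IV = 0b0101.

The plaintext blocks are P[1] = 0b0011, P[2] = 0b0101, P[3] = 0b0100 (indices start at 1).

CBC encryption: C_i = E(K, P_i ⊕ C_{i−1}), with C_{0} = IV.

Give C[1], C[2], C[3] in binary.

C[1] = 0b0001, C[2] = 0b1111, C[3] = 0b0110

C[1]: P[1] ⊕ 0b0101 = 0b0110; E(K, 0b0110) = 0b0001.
C[2]: P[2] ⊕ 0b0001 = 0b0100; E(K, 0b0100) = 0b1111.
C[3]: P[3] ⊕ 0b1111 = 0b1011; E(K, 0b1011) = 0b0110.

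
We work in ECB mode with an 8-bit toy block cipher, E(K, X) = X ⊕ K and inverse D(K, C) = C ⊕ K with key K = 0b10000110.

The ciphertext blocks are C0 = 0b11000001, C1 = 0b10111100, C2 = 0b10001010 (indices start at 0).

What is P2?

ECB decryption: P_i = D(K, C_i).
P2: D(K, 0b10001010) = 0b00001100.

P2 = 0b00001100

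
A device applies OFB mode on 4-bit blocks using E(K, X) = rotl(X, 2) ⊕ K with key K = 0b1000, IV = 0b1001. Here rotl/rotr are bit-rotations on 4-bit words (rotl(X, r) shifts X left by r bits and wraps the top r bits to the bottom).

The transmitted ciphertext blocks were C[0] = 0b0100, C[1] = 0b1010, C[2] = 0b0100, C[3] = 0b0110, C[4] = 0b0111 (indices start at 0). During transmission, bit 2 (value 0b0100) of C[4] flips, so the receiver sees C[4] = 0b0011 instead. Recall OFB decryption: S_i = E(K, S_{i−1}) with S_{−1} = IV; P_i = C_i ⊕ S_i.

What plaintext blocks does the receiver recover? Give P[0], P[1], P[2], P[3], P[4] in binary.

Only C[4] changed, to 0b0011. In OFB, a change in C_i flips the same bit in P_i only; the keystream is unaffected. Decrypting the received ciphertext:
P[0]: S = E(K, 0b1001) = 0b1110; 0b0100 ⊕ 0b1110 = 0b1010.
P[1]: S = E(K, 0b1110) = 0b0011; 0b1010 ⊕ 0b0011 = 0b1001.
P[2]: S = E(K, 0b0011) = 0b0100; 0b0100 ⊕ 0b0100 = 0b0000.
P[3]: S = E(K, 0b0100) = 0b1001; 0b0110 ⊕ 0b1001 = 0b1111.
P[4]: S = E(K, 0b1001) = 0b1110; 0b0011 ⊕ 0b1110 = 0b1101.
Blocks that differ from the original plaintext: P[4].

P[0] = 0b1010, P[1] = 0b1001, P[2] = 0b0000, P[3] = 0b1111, P[4] = 0b1101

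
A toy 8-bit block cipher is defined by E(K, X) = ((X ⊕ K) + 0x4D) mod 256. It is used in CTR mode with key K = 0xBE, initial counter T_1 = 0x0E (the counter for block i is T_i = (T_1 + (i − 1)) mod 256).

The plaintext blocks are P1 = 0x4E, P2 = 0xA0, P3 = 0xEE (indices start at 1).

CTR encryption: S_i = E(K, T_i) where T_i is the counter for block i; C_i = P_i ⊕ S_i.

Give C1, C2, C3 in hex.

C1 = 0xB3, C2 = 0x5E, C3 = 0x15

C1: T = 0x0E, S = E(K, T) = 0xFD; 0x4E ⊕ 0xFD = 0xB3.
C2: T = 0x0F, S = E(K, T) = 0xFE; 0xA0 ⊕ 0xFE = 0x5E.
C3: T = 0x10, S = E(K, T) = 0xFB; 0xEE ⊕ 0xFB = 0x15.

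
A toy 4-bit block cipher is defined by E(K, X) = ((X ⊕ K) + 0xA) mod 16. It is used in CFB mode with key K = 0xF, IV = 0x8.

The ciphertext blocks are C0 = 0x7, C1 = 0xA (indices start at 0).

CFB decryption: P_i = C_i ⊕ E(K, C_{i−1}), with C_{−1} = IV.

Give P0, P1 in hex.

P0 = 0x6, P1 = 0x8

P0: E(K, 0x8) = 0x1; 0x7 ⊕ 0x1 = 0x6.
P1: E(K, 0x7) = 0x2; 0xA ⊕ 0x2 = 0x8.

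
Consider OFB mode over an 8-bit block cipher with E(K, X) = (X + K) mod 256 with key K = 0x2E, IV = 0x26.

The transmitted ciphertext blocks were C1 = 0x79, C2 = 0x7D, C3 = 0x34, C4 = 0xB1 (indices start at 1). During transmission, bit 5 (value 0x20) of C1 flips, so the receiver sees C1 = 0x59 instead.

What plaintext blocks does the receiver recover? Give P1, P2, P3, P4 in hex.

OFB decryption: S_i = E(K, S_{i−1}) with S_{0} = IV; P_i = C_i ⊕ S_i.
Only C1 changed, to 0x59. In OFB, a change in C_i flips the same bit in P_i only; the keystream is unaffected. Decrypting the received ciphertext:
P1: S = E(K, 0x26) = 0x54; 0x59 ⊕ 0x54 = 0x0D.
P2: S = E(K, 0x54) = 0x82; 0x7D ⊕ 0x82 = 0xFF.
P3: S = E(K, 0x82) = 0xB0; 0x34 ⊕ 0xB0 = 0x84.
P4: S = E(K, 0xB0) = 0xDE; 0xB1 ⊕ 0xDE = 0x6F.
Blocks that differ from the original plaintext: P1.

P1 = 0x0D, P2 = 0xFF, P3 = 0x84, P4 = 0x6F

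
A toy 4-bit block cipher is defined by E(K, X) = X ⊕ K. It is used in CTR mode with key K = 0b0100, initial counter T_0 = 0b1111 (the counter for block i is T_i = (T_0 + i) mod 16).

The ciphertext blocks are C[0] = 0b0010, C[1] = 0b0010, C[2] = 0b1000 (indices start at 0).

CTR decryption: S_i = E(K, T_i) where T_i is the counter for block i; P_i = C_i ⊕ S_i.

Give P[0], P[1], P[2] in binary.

P[0]: T = 0b1111, S = E(K, T) = 0b1011; 0b0010 ⊕ 0b1011 = 0b1001.
P[1]: T = 0b0000, S = E(K, T) = 0b0100; 0b0010 ⊕ 0b0100 = 0b0110.
P[2]: T = 0b0001, S = E(K, T) = 0b0101; 0b1000 ⊕ 0b0101 = 0b1101.

P[0] = 0b1001, P[1] = 0b0110, P[2] = 0b1101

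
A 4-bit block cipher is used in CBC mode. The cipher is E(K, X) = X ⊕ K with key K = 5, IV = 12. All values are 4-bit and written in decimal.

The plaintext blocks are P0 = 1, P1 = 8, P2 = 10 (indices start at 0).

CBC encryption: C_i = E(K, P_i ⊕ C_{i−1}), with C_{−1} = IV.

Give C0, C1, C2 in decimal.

C0: P0 ⊕ 12 = 13; E(K, 13) = 8.
C1: P1 ⊕ 8 = 0; E(K, 0) = 5.
C2: P2 ⊕ 5 = 15; E(K, 15) = 10.

C0 = 8, C1 = 5, C2 = 10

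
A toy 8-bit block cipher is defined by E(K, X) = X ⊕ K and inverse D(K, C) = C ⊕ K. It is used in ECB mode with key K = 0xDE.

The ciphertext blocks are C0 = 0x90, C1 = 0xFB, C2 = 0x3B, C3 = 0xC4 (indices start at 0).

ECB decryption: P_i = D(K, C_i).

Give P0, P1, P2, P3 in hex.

P0 = 0x4E, P1 = 0x25, P2 = 0xE5, P3 = 0x1A

P0: D(K, 0x90) = 0x4E.
P1: D(K, 0xFB) = 0x25.
P2: D(K, 0x3B) = 0xE5.
P3: D(K, 0xC4) = 0x1A.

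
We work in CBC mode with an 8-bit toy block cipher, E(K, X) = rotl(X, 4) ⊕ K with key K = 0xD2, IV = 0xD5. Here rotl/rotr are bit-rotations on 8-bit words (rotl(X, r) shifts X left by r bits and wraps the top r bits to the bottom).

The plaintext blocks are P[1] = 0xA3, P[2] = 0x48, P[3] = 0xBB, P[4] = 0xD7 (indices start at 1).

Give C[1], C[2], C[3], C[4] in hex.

CBC encryption: C_i = E(K, P_i ⊕ C_{i−1}), with C_{0} = IV.
C[1]: P[1] ⊕ 0xD5 = 0x76; E(K, 0x76) = 0xB5.
C[2]: P[2] ⊕ 0xB5 = 0xFD; E(K, 0xFD) = 0x0D.
C[3]: P[3] ⊕ 0x0D = 0xB6; E(K, 0xB6) = 0xB9.
C[4]: P[4] ⊕ 0xB9 = 0x6E; E(K, 0x6E) = 0x34.

C[1] = 0xB5, C[2] = 0x0D, C[3] = 0xB9, C[4] = 0x34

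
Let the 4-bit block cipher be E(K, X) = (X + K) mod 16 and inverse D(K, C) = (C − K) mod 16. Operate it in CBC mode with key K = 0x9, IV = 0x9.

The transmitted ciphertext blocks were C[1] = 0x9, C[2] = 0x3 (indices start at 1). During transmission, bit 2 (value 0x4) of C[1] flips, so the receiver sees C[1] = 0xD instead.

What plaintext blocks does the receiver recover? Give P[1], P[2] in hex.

CBC decryption: P_i = D(K, C_i) ⊕ C_{i−1}, with C_{0} = IV.
Only C[1] changed, to 0xD. In CBC, a change in C_i garbles P_i and flips the same bit in P_{i+1}. Decrypting the received ciphertext:
P[1]: D(K, 0xD) = 0x4; 0x4 ⊕ 0x9 = 0xD.
P[2]: D(K, 0x3) = 0xA; 0xA ⊕ 0xD = 0x7.
Blocks that differ from the original plaintext: P[1], P[2].

P[1] = 0xD, P[2] = 0x7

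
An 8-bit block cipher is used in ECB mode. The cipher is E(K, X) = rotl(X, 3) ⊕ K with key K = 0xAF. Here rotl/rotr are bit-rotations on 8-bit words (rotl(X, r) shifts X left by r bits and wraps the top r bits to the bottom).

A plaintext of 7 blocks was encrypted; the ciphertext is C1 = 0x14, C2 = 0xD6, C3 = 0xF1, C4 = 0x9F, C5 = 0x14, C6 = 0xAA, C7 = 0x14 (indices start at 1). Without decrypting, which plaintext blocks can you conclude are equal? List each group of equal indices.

ECB encrypts each block independently with the same key, so equal ciphertext blocks imply equal plaintext blocks.
C1 = C5 = C7 = 0x14, so P1 = P5 = P7.

P1 = P5 = P7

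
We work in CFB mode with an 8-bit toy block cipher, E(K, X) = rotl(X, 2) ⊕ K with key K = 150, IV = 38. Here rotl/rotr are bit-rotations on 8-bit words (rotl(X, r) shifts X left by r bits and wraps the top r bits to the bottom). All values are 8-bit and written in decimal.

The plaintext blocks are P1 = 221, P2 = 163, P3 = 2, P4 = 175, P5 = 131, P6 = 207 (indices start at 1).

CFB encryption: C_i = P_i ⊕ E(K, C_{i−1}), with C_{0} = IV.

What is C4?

C1: E(K, 38) = 14; 221 ⊕ 14 = 211.
C2: E(K, 211) = 217; 163 ⊕ 217 = 122.
C3: E(K, 122) = 127; 2 ⊕ 127 = 125.
C4: E(K, 125) = 99; 175 ⊕ 99 = 204.

C4 = 204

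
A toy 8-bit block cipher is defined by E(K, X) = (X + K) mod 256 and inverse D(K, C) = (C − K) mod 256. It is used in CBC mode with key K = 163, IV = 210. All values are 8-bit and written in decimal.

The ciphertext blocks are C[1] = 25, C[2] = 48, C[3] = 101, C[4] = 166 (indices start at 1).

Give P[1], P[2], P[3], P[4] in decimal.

CBC decryption: P_i = D(K, C_i) ⊕ C_{i−1}, with C_{0} = IV.
P[1]: D(K, 25) = 118; 118 ⊕ 210 = 164.
P[2]: D(K, 48) = 141; 141 ⊕ 25 = 148.
P[3]: D(K, 101) = 194; 194 ⊕ 48 = 242.
P[4]: D(K, 166) = 3; 3 ⊕ 101 = 102.

P[1] = 164, P[2] = 148, P[3] = 242, P[4] = 102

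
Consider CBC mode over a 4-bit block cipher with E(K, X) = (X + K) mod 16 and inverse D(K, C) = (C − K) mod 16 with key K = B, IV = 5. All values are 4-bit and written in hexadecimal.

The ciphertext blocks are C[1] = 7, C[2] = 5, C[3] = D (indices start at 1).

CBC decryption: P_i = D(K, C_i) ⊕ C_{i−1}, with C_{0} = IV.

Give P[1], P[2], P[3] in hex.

P[1] = 9, P[2] = D, P[3] = 7

P[1]: D(K, 7) = C; C ⊕ 5 = 9.
P[2]: D(K, 5) = A; A ⊕ 7 = D.
P[3]: D(K, D) = 2; 2 ⊕ 5 = 7.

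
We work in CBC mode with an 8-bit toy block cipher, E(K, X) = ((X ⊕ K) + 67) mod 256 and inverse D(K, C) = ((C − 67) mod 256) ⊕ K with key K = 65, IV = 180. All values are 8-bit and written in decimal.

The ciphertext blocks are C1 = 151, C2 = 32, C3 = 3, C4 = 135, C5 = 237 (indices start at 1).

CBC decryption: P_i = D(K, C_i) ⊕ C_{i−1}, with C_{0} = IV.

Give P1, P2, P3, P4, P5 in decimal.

P1 = 161, P2 = 11, P3 = 161, P4 = 6, P5 = 108

P1: D(K, 151) = 21; 21 ⊕ 180 = 161.
P2: D(K, 32) = 156; 156 ⊕ 151 = 11.
P3: D(K, 3) = 129; 129 ⊕ 32 = 161.
P4: D(K, 135) = 5; 5 ⊕ 3 = 6.
P5: D(K, 237) = 235; 235 ⊕ 135 = 108.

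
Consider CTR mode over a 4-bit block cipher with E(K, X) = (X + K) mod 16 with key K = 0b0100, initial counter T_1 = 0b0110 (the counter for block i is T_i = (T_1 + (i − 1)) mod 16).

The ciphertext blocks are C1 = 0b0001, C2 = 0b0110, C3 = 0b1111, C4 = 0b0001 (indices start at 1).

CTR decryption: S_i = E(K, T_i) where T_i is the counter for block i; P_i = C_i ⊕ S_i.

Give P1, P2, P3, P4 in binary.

P1 = 0b1011, P2 = 0b1101, P3 = 0b0011, P4 = 0b1100

P1: T = 0b0110, S = E(K, T) = 0b1010; 0b0001 ⊕ 0b1010 = 0b1011.
P2: T = 0b0111, S = E(K, T) = 0b1011; 0b0110 ⊕ 0b1011 = 0b1101.
P3: T = 0b1000, S = E(K, T) = 0b1100; 0b1111 ⊕ 0b1100 = 0b0011.
P4: T = 0b1001, S = E(K, T) = 0b1101; 0b0001 ⊕ 0b1101 = 0b1100.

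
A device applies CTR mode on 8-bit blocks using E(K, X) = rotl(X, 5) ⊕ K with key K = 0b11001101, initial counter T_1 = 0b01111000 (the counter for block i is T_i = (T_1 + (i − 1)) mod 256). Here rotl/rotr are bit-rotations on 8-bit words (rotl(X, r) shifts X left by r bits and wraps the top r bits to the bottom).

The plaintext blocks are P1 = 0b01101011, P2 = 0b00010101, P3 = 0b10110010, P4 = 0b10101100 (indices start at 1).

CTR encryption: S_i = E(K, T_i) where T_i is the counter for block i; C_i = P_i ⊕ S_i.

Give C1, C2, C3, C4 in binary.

C1: T = 0b01111000, S = E(K, T) = 0b11000010; 0b01101011 ⊕ 0b11000010 = 0b10101001.
C2: T = 0b01111001, S = E(K, T) = 0b11100010; 0b00010101 ⊕ 0b11100010 = 0b11110111.
C3: T = 0b01111010, S = E(K, T) = 0b10000010; 0b10110010 ⊕ 0b10000010 = 0b00110000.
C4: T = 0b01111011, S = E(K, T) = 0b10100010; 0b10101100 ⊕ 0b10100010 = 0b00001110.

C1 = 0b10101001, C2 = 0b11110111, C3 = 0b00110000, C4 = 0b00001110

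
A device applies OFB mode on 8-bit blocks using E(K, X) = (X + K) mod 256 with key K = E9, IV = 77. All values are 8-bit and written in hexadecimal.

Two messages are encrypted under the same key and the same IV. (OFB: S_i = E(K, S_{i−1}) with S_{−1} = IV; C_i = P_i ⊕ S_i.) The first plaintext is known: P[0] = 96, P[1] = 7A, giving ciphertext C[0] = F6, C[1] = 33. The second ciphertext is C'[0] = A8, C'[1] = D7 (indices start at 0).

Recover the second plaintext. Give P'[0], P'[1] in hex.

In OFB with a reused IV, both messages share the same keystream S_i, so C_i ⊕ C'_i = P_i ⊕ P'_i and thus P'_i = P_i ⊕ C_i ⊕ C'_i.
P'[0]: 96 ⊕ F6 ⊕ A8 = C8.
P'[1]: 7A ⊕ 33 ⊕ D7 = 9E.

P'[0] = C8, P'[1] = 9E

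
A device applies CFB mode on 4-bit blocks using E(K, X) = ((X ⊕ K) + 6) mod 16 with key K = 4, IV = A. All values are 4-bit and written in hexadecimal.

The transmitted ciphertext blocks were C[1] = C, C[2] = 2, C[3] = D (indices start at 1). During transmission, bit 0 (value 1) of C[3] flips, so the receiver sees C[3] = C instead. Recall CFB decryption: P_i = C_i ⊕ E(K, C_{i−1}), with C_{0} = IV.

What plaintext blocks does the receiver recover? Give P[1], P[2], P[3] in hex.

P[1] = 8, P[2] = C, P[3] = 0

Only C[3] changed, to C. In CFB, a change in C_i flips the same bit in P_i and garbles P_{i+1}. Decrypting the received ciphertext:
P[1]: E(K, A) = 4; C ⊕ 4 = 8.
P[2]: E(K, C) = E; 2 ⊕ E = C.
P[3]: E(K, 2) = C; C ⊕ C = 0.
Blocks that differ from the original plaintext: P[3].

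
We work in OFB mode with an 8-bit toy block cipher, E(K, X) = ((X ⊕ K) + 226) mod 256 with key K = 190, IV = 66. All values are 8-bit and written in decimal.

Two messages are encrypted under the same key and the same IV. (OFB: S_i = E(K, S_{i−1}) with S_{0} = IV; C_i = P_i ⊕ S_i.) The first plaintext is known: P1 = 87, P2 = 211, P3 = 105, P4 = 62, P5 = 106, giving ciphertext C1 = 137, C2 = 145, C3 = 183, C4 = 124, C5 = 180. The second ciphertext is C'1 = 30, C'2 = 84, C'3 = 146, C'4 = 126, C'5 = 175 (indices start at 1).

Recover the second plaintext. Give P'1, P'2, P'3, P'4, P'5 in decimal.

In OFB with a reused IV, both messages share the same keystream S_i, so C_i ⊕ C'_i = P_i ⊕ P'_i and thus P'_i = P_i ⊕ C_i ⊕ C'_i.
P'1: 87 ⊕ 137 ⊕ 30 = 192.
P'2: 211 ⊕ 145 ⊕ 84 = 22.
P'3: 105 ⊕ 183 ⊕ 146 = 76.
P'4: 62 ⊕ 124 ⊕ 126 = 60.
P'5: 106 ⊕ 180 ⊕ 175 = 113.

P'1 = 192, P'2 = 22, P'3 = 76, P'4 = 60, P'5 = 113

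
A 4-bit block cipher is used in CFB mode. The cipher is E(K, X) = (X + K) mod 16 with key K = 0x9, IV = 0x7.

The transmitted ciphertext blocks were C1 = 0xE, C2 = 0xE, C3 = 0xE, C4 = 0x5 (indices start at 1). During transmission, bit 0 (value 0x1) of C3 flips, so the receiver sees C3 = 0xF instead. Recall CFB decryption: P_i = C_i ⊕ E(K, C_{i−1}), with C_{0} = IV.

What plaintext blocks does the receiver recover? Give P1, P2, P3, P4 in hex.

Only C3 changed, to 0xF. In CFB, a change in C_i flips the same bit in P_i and garbles P_{i+1}. Decrypting the received ciphertext:
P1: E(K, 0x7) = 0x0; 0xE ⊕ 0x0 = 0xE.
P2: E(K, 0xE) = 0x7; 0xE ⊕ 0x7 = 0x9.
P3: E(K, 0xE) = 0x7; 0xF ⊕ 0x7 = 0x8.
P4: E(K, 0xF) = 0x8; 0x5 ⊕ 0x8 = 0xD.
Blocks that differ from the original plaintext: P3, P4.

P1 = 0xE, P2 = 0x9, P3 = 0x8, P4 = 0xD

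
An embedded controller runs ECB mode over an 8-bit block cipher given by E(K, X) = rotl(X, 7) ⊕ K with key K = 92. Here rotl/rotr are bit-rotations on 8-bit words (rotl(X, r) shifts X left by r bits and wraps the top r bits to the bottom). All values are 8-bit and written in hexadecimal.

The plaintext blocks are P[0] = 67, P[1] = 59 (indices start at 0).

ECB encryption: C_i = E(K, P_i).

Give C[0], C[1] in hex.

C[0]: E(K, 67) = 21.
C[1]: E(K, 59) = 3E.

C[0] = 21, C[1] = 3E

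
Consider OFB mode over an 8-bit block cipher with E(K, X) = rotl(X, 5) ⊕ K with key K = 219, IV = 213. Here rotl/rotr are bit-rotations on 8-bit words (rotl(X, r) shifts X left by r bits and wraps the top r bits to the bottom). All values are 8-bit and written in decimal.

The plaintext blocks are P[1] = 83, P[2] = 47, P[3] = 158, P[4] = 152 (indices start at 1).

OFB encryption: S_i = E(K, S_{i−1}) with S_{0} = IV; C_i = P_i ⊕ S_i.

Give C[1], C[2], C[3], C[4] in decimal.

C[1] = 50, C[2] = 216, C[3] = 187, C[4] = 231

C[1]: S = E(K, 213) = 97; 83 ⊕ 97 = 50.
C[2]: S = E(K, 97) = 247; 47 ⊕ 247 = 216.
C[3]: S = E(K, 247) = 37; 158 ⊕ 37 = 187.
C[4]: S = E(K, 37) = 127; 152 ⊕ 127 = 231.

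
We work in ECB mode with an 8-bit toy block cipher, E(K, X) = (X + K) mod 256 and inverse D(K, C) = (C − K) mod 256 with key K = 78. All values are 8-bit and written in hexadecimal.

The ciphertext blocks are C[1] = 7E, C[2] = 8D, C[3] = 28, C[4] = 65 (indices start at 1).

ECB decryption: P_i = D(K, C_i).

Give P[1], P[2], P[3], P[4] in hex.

P[1]: D(K, 7E) = 06.
P[2]: D(K, 8D) = 15.
P[3]: D(K, 28) = B0.
P[4]: D(K, 65) = ED.

P[1] = 06, P[2] = 15, P[3] = B0, P[4] = ED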